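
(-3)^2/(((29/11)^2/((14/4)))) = 7623/1682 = 4.53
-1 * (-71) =71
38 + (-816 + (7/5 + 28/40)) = -7759/10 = -775.90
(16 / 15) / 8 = 2 / 15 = 0.13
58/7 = 8.29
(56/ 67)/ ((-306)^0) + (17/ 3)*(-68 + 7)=-69311/ 201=-344.83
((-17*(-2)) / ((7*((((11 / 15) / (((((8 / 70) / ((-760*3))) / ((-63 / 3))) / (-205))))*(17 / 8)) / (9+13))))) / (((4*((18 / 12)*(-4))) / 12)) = 0.00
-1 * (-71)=71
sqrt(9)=3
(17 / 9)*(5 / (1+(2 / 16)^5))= 2785280 / 294921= 9.44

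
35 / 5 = 7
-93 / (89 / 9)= -837 / 89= -9.40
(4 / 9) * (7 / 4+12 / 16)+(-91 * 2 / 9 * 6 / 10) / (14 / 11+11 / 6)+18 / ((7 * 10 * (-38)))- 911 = -2242333031 / 2453850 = -913.80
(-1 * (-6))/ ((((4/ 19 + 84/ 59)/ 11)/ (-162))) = -2996433/ 458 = -6542.43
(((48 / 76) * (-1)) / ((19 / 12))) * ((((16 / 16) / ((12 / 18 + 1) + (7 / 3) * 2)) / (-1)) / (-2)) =-216 / 6859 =-0.03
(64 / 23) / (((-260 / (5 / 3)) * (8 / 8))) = -16 / 897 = -0.02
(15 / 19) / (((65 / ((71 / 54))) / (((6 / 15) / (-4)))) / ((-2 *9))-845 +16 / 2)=-0.00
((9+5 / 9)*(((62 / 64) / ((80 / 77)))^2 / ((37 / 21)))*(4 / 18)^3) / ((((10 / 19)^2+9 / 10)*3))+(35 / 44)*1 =53784405191657 / 66391592509440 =0.81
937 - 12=925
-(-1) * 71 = 71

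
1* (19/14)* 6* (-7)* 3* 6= -1026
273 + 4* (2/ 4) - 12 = 263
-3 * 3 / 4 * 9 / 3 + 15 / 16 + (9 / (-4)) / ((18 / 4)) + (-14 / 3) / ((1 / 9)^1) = -773 / 16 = -48.31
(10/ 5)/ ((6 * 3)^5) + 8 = 7558273/ 944784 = 8.00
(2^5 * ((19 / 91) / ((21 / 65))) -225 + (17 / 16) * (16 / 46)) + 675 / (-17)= -28009237 / 114954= -243.66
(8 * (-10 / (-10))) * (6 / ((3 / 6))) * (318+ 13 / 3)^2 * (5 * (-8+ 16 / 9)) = -310311016.30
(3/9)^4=1/81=0.01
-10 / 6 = -5 / 3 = -1.67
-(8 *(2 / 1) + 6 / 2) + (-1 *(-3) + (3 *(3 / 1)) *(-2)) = -34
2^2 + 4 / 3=16 / 3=5.33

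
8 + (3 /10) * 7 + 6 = 161 /10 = 16.10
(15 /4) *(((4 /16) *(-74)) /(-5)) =111 /8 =13.88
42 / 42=1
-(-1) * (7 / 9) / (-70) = -1 / 90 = -0.01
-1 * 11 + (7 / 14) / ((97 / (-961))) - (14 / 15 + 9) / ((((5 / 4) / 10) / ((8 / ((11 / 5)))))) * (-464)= 858290441 / 6402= 134065.99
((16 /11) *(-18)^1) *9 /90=-144 /55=-2.62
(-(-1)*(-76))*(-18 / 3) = 456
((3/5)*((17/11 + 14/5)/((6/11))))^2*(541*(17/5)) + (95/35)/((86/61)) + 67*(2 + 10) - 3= 161148899187/3762500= 42830.27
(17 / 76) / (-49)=-17 / 3724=-0.00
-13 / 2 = -6.50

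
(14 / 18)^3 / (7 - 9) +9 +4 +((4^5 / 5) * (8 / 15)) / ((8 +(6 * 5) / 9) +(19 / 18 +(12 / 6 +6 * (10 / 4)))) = 317794091 / 19282050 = 16.48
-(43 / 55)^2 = -1849 / 3025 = -0.61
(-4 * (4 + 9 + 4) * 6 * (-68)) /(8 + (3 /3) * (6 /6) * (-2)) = 4624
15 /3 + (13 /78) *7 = 37 /6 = 6.17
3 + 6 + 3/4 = 39/4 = 9.75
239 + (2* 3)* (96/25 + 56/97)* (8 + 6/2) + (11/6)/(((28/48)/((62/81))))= 732791189/1374975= 532.95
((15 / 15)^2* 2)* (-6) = -12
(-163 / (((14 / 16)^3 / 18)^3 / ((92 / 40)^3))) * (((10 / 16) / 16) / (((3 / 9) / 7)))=-4547993221988352 / 144120025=-31556983.30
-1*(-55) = 55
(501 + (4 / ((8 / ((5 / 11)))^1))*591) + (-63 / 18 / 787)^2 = 17313841565 / 27252236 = 635.32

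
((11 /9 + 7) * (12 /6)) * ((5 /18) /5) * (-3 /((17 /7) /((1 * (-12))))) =2072 /153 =13.54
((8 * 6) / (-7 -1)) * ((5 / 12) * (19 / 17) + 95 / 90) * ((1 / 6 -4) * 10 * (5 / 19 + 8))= 884695 / 306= 2891.16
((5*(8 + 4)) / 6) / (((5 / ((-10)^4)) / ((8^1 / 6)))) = 80000 / 3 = 26666.67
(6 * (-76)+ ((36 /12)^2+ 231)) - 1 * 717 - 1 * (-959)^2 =-920614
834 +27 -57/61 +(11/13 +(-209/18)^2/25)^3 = 78551185436462945797/71222128497000000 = 1102.90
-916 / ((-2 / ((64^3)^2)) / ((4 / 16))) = 7868380086272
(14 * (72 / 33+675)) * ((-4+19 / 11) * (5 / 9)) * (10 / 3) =-43452500 / 1089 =-39901.29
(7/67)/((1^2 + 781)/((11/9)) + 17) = 77/484075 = 0.00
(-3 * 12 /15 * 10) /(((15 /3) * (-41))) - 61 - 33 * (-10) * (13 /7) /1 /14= -171844 /10045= -17.11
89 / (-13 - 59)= -89 / 72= -1.24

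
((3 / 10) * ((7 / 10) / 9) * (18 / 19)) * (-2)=-21 / 475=-0.04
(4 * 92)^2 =135424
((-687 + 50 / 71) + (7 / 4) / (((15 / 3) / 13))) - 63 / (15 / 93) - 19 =-1549711 / 1420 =-1091.35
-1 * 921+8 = -913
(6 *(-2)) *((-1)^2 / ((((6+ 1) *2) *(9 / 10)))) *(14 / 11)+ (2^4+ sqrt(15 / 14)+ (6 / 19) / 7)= sqrt(210) / 14+ 65102 / 4389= 15.87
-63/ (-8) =63/ 8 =7.88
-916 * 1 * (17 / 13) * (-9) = 140148 / 13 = 10780.62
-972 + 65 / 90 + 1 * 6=-17375 / 18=-965.28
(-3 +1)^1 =-2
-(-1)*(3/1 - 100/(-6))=59/3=19.67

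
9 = 9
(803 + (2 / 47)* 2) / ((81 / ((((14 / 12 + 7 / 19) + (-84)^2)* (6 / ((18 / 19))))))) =30368079455 / 68526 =443161.42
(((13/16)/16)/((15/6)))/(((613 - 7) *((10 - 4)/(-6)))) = -13/387840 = -0.00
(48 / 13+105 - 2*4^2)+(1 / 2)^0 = 1010 / 13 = 77.69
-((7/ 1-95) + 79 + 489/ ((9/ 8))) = -1277/ 3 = -425.67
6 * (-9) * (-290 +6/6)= 15606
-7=-7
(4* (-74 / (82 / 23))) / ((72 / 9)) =-851 / 82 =-10.38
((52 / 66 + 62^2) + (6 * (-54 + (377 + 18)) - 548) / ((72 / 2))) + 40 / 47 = 36174749 / 9306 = 3887.25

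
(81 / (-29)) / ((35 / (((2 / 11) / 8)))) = -81 / 44660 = -0.00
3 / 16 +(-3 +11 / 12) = -1.90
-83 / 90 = -0.92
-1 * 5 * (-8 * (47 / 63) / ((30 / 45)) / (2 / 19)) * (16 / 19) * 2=15040 / 21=716.19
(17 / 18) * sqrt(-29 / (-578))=sqrt(58) / 36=0.21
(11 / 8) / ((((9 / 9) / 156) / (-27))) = -11583 / 2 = -5791.50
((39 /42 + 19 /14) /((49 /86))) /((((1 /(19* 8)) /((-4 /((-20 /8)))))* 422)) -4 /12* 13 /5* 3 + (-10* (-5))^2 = 904558259 /361865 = 2499.71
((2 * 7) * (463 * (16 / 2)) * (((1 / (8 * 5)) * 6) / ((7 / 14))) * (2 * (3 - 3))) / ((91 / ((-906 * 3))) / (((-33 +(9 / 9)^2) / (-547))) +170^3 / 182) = 0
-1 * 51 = -51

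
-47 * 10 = -470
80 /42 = 40 /21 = 1.90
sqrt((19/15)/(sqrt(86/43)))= 2^(3/4) * sqrt(285)/30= 0.95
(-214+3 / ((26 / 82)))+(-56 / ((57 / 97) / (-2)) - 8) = -16259 / 741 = -21.94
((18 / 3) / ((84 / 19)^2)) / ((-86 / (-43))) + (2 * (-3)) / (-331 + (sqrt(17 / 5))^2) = 1751 / 10192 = 0.17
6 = 6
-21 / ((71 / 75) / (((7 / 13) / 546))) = -525 / 23998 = -0.02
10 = 10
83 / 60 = 1.38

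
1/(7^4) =0.00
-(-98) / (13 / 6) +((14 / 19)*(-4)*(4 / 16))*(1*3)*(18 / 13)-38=1030 / 247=4.17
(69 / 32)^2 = 4761 / 1024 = 4.65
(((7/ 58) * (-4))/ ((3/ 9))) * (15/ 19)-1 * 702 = -387432/ 551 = -703.14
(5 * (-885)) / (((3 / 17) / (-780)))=19558500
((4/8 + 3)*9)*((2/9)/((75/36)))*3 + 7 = 17.08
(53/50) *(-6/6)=-53/50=-1.06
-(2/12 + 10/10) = -7/6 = -1.17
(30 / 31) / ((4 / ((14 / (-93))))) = -35 / 961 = -0.04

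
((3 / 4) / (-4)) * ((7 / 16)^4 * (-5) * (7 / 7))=36015 / 1048576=0.03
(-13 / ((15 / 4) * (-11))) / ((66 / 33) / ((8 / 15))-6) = -208 / 1485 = -0.14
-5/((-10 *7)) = 1/14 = 0.07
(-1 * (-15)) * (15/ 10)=45/ 2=22.50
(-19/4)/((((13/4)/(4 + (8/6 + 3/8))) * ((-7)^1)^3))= 2603/107016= 0.02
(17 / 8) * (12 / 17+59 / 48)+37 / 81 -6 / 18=43913 / 10368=4.24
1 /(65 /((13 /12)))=1 /60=0.02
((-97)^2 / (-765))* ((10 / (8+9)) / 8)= -9409 / 10404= -0.90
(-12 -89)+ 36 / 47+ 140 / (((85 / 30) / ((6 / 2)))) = 38353 / 799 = 48.00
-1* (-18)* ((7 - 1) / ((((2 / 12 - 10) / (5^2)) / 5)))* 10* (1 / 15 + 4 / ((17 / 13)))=-43038000 / 1003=-42909.27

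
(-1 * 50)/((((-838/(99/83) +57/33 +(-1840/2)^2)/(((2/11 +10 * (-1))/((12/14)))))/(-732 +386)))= -19618200/83724217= -0.23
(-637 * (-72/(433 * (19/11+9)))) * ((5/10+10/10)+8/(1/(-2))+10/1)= -1135134/25547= -44.43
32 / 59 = 0.54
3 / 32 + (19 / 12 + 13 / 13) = 257 / 96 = 2.68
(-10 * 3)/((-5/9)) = 54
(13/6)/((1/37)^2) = 2966.17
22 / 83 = 0.27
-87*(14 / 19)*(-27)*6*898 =9325777.26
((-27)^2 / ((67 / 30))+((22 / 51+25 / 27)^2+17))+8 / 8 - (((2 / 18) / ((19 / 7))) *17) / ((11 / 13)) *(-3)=1028803952714 / 2950166043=348.73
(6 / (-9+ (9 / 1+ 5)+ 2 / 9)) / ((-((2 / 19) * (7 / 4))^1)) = -2052 / 329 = -6.24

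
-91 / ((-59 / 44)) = 4004 / 59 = 67.86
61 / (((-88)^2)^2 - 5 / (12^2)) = 8784 / 8635613179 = 0.00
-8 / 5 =-1.60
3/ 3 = 1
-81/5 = -16.20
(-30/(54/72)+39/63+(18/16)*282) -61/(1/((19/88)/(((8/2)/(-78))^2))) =-34965611/7392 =-4730.20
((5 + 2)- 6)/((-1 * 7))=-1/7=-0.14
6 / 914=3 / 457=0.01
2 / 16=1 / 8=0.12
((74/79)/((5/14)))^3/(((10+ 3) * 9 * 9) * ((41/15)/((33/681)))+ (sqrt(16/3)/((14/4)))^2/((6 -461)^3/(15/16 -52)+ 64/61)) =939206031601150627776/3091911357014769346457825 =0.00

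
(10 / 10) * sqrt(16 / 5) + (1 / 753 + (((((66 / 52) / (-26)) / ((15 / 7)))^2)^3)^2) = 2223311955453421653022690655694578486884513 / 1674153902456426480095278312787968000000000000 + 4 * sqrt(5) / 5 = 1.79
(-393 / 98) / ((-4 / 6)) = 1179 / 196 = 6.02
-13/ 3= -4.33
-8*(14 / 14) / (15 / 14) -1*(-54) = 698 / 15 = 46.53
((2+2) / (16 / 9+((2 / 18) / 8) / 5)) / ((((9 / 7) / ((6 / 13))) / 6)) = 4.84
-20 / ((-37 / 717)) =14340 / 37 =387.57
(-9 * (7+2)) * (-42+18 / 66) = 37179 / 11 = 3379.91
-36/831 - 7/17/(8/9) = -19083/37672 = -0.51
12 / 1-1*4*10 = -28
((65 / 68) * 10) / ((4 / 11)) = 3575 / 136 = 26.29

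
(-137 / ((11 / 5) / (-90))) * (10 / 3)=205500 / 11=18681.82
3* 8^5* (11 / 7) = 1081344 / 7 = 154477.71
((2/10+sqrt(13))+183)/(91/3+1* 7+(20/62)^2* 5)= 2883* sqrt(13)/109132+660207/136415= 4.93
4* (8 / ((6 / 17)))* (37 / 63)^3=13777616 / 750141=18.37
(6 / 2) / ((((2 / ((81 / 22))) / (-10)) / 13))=-15795 / 22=-717.95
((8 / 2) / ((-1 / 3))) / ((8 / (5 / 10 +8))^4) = -250563 / 16384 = -15.29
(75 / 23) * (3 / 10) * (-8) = -7.83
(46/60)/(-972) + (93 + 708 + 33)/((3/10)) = 81064777/29160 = 2780.00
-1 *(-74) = 74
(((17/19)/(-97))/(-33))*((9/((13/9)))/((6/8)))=612/263549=0.00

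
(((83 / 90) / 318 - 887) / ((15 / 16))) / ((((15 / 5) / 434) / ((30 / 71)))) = -88139695504 / 1524015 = -57833.88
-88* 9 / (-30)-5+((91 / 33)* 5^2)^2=25994648 / 5445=4774.04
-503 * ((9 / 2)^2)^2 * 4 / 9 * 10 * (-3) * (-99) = -544530195 / 2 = -272265097.50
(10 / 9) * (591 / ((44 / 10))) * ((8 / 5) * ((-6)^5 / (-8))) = 2553120 / 11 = 232101.82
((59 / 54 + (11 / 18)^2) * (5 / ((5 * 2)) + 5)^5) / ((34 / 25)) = 5425.29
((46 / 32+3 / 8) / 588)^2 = 0.00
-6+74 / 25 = -76 / 25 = -3.04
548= 548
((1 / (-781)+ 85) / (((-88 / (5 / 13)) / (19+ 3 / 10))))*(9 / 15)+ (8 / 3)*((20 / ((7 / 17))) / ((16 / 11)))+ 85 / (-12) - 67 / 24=7023896387 / 93813720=74.87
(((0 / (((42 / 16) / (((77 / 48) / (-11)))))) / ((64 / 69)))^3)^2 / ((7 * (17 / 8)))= 0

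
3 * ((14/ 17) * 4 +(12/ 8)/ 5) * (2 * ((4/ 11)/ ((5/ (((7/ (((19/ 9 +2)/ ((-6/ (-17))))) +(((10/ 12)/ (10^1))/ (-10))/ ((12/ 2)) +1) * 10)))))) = 442615121/ 17643450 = 25.09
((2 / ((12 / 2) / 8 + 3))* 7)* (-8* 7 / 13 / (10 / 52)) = -83.63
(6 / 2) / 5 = 3 / 5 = 0.60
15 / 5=3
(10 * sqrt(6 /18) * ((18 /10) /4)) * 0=0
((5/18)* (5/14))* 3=25/84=0.30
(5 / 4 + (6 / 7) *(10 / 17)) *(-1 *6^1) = -2505 / 238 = -10.53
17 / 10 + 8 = 97 / 10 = 9.70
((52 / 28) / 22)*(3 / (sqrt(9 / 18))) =39*sqrt(2) / 154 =0.36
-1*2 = -2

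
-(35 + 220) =-255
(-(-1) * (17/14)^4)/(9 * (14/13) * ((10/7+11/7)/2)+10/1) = 1085773/12254704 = 0.09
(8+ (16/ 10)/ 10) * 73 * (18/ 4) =67014/ 25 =2680.56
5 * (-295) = -1475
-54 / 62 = -27 / 31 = -0.87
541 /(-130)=-541 /130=-4.16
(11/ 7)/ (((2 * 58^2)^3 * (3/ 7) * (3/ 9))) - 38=-11572882533365/ 304549540352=-38.00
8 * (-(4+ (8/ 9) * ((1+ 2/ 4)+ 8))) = -896/ 9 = -99.56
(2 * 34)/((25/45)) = 612/5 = 122.40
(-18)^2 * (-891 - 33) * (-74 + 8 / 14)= 21982752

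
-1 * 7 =-7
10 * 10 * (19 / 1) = 1900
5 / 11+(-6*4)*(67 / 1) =-1607.55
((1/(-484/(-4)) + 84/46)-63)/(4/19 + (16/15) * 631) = -12128460/133503293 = -0.09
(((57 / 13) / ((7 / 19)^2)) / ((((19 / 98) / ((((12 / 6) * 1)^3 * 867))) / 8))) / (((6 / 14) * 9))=93478784 / 39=2396891.90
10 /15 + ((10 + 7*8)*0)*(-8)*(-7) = 2 /3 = 0.67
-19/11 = -1.73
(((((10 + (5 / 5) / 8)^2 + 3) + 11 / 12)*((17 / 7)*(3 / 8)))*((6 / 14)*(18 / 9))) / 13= 1042185 / 163072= 6.39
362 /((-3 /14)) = -5068 /3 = -1689.33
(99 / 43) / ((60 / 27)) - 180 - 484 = -570149 / 860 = -662.96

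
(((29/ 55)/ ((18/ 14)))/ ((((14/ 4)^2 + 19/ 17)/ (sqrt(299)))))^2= 56974574384/ 202459502025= 0.28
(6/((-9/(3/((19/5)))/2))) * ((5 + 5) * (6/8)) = -150/19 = -7.89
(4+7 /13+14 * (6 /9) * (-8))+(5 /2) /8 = -43565 /624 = -69.82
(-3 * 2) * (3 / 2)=-9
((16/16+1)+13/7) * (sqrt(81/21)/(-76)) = -81 * sqrt(21)/3724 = -0.10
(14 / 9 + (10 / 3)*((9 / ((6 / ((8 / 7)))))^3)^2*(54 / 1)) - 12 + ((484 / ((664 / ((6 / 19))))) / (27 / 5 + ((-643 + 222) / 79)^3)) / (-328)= 898155080046504753085073 / 197048715515643674592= 4558.04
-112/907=-0.12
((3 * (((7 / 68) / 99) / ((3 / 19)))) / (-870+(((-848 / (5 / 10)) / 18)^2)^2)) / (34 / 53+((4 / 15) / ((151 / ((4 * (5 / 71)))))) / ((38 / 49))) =3140256986937 / 8044579206005386284592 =0.00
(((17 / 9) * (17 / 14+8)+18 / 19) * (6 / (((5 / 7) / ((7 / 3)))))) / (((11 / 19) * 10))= 20503 / 330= 62.13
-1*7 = -7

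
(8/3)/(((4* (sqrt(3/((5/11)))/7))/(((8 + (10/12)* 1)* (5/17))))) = 1855* sqrt(165)/5049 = 4.72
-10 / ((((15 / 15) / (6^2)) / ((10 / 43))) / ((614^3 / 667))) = -833311958400 / 28681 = -29054494.56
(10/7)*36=360/7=51.43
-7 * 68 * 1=-476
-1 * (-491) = 491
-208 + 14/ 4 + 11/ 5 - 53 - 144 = -3993/ 10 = -399.30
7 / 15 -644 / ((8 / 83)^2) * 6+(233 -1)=-49882909 / 120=-415690.91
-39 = -39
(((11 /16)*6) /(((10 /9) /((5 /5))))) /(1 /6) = 891 /40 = 22.28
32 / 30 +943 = 14161 / 15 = 944.07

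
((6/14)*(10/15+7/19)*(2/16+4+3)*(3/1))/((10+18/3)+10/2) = 177/392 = 0.45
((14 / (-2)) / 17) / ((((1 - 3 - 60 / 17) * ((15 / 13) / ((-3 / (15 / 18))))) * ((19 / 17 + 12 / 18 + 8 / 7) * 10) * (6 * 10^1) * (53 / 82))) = -1331967 / 6507737500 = -0.00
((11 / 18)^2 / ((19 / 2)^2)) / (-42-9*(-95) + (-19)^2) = 121 / 34328934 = 0.00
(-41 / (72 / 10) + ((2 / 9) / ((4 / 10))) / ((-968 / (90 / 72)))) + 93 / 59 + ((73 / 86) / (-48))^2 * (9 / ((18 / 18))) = -166908671783 / 40550433792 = -4.12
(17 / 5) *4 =68 / 5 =13.60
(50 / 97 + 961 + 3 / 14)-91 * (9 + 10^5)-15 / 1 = -12357626543 / 1358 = -9099872.27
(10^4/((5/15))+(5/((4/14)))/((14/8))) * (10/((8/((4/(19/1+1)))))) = 7502.50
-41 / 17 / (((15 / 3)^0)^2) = -41 / 17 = -2.41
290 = 290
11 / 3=3.67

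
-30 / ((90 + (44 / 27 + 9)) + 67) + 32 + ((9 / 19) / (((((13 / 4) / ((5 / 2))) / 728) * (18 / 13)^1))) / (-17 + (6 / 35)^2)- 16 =4051145773 / 893864633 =4.53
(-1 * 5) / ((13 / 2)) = -10 / 13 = -0.77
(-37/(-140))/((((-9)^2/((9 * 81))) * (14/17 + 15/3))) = 629/1540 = 0.41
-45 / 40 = -9 / 8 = -1.12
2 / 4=1 / 2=0.50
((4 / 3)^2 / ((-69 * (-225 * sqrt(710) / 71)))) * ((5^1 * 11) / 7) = 88 * sqrt(710) / 978075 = 0.00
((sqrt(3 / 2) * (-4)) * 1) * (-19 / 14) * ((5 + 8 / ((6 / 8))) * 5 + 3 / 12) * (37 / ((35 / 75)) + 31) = 3457981 * sqrt(6) / 147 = 57621.01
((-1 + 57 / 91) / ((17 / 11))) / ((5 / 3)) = -66 / 455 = -0.15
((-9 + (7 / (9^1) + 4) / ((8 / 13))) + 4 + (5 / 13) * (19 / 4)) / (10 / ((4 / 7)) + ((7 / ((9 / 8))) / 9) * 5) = 0.22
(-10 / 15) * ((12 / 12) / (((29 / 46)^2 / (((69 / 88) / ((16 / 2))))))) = -0.16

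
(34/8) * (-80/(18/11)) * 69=-43010/3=-14336.67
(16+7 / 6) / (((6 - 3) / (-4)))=-206 / 9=-22.89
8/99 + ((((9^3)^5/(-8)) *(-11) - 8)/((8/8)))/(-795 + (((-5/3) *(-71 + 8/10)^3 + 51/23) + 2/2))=11720352696413838709/23837660352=491673785.23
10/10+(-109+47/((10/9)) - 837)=-9027/10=-902.70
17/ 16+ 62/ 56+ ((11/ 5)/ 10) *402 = 253707/ 2800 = 90.61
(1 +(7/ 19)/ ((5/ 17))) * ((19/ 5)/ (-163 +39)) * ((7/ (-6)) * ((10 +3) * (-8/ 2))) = -9737/ 2325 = -4.19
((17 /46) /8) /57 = 17 /20976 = 0.00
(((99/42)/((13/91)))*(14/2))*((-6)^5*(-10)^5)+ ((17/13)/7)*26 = 628689600034/7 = 89812800004.86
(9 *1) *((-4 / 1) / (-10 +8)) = 18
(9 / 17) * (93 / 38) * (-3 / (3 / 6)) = -2511 / 323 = -7.77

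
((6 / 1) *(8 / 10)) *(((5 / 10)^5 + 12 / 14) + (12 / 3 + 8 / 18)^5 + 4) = 4600451731 / 551124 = 8347.40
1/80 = 0.01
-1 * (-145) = 145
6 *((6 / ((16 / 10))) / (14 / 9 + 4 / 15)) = 2025 / 164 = 12.35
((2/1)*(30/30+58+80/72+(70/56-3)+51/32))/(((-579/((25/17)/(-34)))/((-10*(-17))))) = 2158375/1417392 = 1.52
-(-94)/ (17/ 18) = 1692/ 17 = 99.53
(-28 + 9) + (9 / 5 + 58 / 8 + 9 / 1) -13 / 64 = -369 / 320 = -1.15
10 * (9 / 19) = 90 / 19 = 4.74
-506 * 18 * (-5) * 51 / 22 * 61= 6439770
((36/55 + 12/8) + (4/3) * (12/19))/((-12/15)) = -6263/1672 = -3.75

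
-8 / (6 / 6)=-8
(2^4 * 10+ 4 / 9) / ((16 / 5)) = 1805 / 36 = 50.14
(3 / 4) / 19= 3 / 76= 0.04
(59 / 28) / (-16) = -59 / 448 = -0.13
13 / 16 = 0.81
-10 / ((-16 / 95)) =475 / 8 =59.38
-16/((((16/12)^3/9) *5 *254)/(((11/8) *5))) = -2673/8128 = -0.33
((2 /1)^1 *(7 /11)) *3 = 42 /11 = 3.82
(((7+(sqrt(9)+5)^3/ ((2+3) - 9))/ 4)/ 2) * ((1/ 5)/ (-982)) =121/ 39280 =0.00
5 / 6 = 0.83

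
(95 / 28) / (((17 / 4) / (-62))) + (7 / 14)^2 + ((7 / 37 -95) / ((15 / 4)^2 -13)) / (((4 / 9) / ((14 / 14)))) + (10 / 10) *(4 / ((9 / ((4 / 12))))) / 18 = -1069986359 / 4279716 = -250.01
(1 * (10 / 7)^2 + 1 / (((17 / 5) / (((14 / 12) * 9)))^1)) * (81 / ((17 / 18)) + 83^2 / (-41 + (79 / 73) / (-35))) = -1250780723935 / 2969108548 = -421.26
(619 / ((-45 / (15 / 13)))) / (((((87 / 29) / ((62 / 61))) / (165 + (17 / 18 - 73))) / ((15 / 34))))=-160515985 / 727974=-220.50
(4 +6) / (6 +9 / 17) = 170 / 111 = 1.53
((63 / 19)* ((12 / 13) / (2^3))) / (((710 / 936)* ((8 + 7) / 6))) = 6804 / 33725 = 0.20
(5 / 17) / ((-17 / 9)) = -45 / 289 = -0.16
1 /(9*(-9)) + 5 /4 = 401 /324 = 1.24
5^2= 25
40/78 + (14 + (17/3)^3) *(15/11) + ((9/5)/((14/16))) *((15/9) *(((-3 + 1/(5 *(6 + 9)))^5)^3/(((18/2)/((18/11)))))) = -5329318452481588255545410490040665881/636991641484200954437255859375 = -8366386.79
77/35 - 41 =-194/5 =-38.80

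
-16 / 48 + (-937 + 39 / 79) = -222031 / 237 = -936.84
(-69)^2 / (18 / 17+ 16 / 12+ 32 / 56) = 3213 / 2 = 1606.50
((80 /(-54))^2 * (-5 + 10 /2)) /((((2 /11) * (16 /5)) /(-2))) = 0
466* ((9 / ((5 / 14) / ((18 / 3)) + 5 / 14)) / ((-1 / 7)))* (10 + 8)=-6341328 / 5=-1268265.60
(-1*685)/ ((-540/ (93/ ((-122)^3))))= -4247/ 65370528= -0.00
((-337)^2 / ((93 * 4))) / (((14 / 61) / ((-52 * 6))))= -90060217 / 217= -415024.04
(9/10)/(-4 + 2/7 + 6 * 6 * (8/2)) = 0.01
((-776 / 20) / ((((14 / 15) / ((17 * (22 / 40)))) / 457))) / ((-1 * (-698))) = -24868569 / 97720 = -254.49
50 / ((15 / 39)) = 130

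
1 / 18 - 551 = -9917 / 18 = -550.94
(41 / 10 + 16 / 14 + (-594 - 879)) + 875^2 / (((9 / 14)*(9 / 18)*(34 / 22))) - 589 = 16484847131 / 10710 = 1539201.41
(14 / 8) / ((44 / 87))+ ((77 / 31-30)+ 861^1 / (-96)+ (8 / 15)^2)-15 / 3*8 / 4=-104935757 / 2455200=-42.74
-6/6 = -1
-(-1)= 1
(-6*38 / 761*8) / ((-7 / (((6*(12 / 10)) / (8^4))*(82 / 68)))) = 21033 / 28978880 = 0.00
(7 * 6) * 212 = 8904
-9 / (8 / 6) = -27 / 4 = -6.75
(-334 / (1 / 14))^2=21864976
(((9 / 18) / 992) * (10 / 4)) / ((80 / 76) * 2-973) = -95 / 73197696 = -0.00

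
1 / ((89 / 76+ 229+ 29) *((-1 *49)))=-76 / 965153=-0.00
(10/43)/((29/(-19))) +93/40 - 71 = -3433109/49880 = -68.83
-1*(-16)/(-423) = -16/423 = -0.04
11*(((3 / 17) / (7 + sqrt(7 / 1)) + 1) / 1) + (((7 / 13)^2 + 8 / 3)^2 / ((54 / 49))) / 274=734006425103 / 64656049068 - 11*sqrt(7) / 238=11.23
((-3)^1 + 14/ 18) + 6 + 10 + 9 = 205/ 9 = 22.78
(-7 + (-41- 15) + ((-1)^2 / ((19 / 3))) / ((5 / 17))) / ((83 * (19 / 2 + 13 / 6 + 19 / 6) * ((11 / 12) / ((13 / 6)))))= -925704 / 7719415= -0.12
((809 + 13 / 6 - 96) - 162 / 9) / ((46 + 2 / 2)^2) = 89 / 282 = 0.32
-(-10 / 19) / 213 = 10 / 4047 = 0.00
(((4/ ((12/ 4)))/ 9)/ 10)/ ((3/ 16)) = 32/ 405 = 0.08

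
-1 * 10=-10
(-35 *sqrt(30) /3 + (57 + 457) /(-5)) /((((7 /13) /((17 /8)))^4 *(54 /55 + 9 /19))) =-27780.64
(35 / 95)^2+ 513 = 185242 / 361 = 513.14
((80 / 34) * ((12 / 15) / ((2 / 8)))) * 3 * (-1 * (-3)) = 1152 / 17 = 67.76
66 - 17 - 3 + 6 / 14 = 325 / 7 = 46.43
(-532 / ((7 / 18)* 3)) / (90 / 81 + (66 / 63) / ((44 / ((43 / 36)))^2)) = -1092123648 / 2662969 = -410.12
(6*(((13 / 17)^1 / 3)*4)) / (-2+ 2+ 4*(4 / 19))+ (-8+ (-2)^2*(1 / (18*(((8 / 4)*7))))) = -1541 / 2142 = -0.72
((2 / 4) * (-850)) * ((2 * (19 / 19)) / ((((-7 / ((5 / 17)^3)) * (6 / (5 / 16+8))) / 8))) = 59375 / 1734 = 34.24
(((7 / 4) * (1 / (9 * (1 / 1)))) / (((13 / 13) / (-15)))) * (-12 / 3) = 35 / 3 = 11.67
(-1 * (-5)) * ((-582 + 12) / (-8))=1425 / 4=356.25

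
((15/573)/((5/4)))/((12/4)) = 4/573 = 0.01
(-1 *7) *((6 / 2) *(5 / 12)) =-35 / 4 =-8.75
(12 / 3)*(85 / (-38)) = -170 / 19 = -8.95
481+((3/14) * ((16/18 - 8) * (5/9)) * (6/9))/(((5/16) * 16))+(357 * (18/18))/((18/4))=317645/567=560.22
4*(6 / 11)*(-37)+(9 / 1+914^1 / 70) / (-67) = -2090852 / 25795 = -81.06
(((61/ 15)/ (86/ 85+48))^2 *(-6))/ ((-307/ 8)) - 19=-75921917135/ 3996116769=-19.00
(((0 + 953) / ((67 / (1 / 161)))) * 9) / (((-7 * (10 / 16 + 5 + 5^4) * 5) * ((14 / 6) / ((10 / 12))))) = -34308 / 2666600335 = -0.00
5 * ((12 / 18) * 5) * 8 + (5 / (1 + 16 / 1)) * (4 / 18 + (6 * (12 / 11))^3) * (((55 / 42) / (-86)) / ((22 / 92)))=23552072675 / 183889629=128.08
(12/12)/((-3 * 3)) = -1/9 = -0.11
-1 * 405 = -405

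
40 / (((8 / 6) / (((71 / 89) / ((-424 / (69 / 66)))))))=-24495 / 415096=-0.06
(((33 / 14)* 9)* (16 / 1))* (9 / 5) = 21384 / 35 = 610.97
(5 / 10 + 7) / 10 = 3 / 4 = 0.75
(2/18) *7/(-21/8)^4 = 4096/250047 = 0.02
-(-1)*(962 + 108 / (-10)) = 951.20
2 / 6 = 1 / 3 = 0.33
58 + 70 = 128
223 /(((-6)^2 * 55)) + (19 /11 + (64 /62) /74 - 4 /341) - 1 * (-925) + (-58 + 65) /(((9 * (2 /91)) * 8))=8459841389 /9084240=931.27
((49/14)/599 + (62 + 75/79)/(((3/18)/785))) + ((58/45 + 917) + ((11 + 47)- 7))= 1266852884941/4258890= 297460.81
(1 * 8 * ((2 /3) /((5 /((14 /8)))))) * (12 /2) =56 /5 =11.20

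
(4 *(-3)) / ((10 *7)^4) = -3 / 6002500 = -0.00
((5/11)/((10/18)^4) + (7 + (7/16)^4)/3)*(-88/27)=-1924030463/82944000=-23.20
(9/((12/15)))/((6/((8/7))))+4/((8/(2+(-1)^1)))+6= 121/14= 8.64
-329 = -329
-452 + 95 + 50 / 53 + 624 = 14201 / 53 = 267.94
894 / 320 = 447 / 160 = 2.79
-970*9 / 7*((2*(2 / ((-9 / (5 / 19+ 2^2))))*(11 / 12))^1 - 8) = 1615050 / 133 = 12143.23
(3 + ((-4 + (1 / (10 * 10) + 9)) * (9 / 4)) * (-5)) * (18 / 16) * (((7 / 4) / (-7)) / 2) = 38421 / 5120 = 7.50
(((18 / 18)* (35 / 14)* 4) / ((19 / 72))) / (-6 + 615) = 240 / 3857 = 0.06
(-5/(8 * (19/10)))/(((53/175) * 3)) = -4375/12084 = -0.36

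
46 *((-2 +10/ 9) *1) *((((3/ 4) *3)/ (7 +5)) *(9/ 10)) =-69/ 10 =-6.90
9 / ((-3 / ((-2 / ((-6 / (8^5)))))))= -32768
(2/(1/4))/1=8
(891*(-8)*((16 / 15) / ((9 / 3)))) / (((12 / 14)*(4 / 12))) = -44352 / 5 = -8870.40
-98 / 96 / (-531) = 49 / 25488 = 0.00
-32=-32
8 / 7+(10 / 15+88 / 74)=2330 / 777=3.00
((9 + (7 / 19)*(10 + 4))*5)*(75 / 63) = 33625 / 399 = 84.27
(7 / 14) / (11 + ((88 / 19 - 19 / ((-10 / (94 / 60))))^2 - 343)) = -16245000 / 8905983311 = -0.00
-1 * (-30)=30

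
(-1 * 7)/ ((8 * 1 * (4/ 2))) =-7/ 16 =-0.44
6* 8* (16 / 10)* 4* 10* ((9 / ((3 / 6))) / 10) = 27648 / 5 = 5529.60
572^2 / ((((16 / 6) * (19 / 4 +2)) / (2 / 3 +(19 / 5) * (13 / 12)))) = 11737726 / 135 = 86946.12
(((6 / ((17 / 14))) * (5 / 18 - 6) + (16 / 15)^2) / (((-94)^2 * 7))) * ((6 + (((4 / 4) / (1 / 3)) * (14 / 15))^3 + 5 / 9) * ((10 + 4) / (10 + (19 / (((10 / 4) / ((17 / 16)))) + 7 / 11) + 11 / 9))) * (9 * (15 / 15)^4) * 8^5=-4799589546459136 / 1852700725625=-2590.59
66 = 66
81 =81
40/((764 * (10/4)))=0.02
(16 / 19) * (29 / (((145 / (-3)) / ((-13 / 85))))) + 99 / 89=854961 / 718675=1.19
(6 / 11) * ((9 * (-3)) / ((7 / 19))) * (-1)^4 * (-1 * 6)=18468 / 77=239.84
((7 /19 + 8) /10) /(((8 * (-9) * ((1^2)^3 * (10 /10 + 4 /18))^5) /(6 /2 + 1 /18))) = -115911 /8901728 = -0.01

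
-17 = -17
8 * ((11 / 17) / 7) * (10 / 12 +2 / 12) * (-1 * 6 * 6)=-3168 / 119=-26.62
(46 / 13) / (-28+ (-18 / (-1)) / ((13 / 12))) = -23 / 74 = -0.31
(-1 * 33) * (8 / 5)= -264 / 5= -52.80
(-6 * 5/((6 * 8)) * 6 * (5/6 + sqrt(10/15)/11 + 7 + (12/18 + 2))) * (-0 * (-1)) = 0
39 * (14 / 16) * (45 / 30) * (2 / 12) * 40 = 1365 / 4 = 341.25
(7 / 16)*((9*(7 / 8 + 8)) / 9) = 497 / 128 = 3.88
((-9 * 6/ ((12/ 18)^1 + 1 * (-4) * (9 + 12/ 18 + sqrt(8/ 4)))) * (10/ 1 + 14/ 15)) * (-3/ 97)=-84132/ 171205 + 8856 * sqrt(2)/ 171205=-0.42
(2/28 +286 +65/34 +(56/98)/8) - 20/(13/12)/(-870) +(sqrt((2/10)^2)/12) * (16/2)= 387897847/1345890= 288.21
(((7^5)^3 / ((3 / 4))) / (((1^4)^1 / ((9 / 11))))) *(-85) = -4842512740141860 / 11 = -440228430921987.27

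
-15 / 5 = -3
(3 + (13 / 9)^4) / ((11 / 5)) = 241220 / 72171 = 3.34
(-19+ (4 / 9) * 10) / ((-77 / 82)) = 10742 / 693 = 15.50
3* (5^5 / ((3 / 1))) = 3125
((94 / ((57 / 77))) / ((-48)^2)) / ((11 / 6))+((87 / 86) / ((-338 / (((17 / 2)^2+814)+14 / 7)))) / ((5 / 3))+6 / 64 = -585061847 / 397650240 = -1.47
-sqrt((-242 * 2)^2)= -484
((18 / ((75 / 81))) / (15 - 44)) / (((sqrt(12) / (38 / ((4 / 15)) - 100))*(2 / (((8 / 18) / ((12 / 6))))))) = -153*sqrt(3) / 290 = -0.91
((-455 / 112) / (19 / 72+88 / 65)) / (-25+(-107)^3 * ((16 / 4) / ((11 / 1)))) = 0.00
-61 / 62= -0.98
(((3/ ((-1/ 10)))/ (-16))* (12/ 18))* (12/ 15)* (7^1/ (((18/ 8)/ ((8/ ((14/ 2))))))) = 32/ 9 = 3.56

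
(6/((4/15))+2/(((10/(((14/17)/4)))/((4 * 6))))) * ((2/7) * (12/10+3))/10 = 11979/4250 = 2.82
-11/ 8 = -1.38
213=213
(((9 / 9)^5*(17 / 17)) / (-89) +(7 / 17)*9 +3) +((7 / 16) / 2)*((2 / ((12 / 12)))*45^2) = 21608839 / 24208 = 892.63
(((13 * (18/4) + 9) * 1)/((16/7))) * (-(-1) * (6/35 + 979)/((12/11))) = 3392829/128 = 26506.48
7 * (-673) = -4711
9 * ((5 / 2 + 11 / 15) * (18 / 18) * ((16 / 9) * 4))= 3104 / 15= 206.93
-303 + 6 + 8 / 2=-293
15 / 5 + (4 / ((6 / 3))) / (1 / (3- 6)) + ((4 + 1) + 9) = 11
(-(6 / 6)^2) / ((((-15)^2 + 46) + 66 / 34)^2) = -289 / 21529600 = -0.00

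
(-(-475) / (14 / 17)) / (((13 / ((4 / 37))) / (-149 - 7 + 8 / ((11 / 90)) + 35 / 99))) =-144203350 / 333333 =-432.61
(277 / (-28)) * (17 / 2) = -4709 / 56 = -84.09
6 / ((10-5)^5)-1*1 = -3119 / 3125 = -1.00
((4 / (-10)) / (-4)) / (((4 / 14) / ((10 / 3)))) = 7 / 6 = 1.17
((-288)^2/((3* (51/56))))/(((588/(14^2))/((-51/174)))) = -86016/29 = -2966.07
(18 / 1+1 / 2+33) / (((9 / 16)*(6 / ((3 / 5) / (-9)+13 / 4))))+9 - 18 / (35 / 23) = 129692 / 2835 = 45.75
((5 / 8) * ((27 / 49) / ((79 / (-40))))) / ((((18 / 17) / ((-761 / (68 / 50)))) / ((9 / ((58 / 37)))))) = 475149375 / 898072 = 529.08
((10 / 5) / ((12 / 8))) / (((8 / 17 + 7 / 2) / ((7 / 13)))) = 952 / 5265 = 0.18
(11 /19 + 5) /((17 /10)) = 1060 /323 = 3.28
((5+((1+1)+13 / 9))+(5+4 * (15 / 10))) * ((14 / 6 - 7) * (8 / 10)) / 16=-4.54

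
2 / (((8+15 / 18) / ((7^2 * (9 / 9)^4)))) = 11.09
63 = 63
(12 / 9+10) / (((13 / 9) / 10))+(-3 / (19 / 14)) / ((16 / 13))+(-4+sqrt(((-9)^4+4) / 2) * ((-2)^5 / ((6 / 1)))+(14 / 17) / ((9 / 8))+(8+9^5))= 17876774819 / 302328 - 8 * sqrt(13130) / 3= 58824.83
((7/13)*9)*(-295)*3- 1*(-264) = -52323/13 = -4024.85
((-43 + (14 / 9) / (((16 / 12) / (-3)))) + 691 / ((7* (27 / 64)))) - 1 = 70493 / 378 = 186.49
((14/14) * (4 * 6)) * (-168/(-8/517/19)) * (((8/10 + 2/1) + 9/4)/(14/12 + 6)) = 750044988/215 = 3488581.34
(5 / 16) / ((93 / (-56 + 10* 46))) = 505 / 372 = 1.36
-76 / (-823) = 76 / 823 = 0.09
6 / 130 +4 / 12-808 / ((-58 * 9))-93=-91.07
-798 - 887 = -1685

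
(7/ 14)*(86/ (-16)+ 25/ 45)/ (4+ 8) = -347/ 1728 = -0.20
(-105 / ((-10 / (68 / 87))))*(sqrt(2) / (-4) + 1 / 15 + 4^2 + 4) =71638 / 435 - 119*sqrt(2) / 58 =161.78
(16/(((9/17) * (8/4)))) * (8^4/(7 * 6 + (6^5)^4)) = 278528/16452712980283581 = 0.00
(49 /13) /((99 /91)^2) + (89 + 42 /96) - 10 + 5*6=17660959 /156816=112.62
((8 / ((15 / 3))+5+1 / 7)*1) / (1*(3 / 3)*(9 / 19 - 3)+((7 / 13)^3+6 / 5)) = -9851348 / 1709659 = -5.76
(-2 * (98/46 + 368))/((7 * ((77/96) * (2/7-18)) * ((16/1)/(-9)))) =-4.19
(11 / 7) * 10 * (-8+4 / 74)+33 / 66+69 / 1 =-4097 / 74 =-55.36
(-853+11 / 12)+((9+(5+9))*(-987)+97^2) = -14144.08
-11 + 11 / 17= -176 / 17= -10.35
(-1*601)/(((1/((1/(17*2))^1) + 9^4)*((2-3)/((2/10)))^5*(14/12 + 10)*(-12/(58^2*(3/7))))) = -3032646/9665796875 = -0.00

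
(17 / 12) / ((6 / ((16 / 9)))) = 34 / 81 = 0.42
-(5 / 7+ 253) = -1776 / 7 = -253.71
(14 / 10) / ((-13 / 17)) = -119 / 65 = -1.83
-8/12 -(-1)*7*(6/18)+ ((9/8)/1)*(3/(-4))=79/96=0.82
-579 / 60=-193 / 20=-9.65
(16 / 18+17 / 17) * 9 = 17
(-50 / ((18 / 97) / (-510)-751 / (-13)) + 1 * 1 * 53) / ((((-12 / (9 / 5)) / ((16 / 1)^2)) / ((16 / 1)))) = -247921473024 / 7739945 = -32031.43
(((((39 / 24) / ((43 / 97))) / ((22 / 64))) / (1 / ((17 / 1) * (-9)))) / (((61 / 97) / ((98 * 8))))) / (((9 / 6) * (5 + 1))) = -6520963904 / 28853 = -226006.44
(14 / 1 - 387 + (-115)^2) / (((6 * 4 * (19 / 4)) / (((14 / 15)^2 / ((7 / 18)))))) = 119952 / 475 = 252.53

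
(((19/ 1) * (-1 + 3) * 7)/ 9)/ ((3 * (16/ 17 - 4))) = -2261/ 702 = -3.22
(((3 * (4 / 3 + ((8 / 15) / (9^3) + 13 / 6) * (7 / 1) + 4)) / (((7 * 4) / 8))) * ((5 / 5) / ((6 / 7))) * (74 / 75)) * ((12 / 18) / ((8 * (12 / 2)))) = 16592539 / 59049000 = 0.28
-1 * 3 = -3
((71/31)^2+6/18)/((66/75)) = 201050/31713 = 6.34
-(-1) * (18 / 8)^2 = 81 / 16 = 5.06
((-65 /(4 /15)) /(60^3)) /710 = -13 /8179200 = -0.00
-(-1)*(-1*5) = -5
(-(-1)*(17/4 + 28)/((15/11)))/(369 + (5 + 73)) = 473/8940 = 0.05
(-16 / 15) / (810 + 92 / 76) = -0.00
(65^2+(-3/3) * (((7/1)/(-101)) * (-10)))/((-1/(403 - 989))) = 250019830/101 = 2475443.86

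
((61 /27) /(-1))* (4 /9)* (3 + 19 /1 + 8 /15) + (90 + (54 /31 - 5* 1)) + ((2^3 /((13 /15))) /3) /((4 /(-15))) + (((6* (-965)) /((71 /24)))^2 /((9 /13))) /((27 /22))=33384664332331759 /7404901335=4508454.98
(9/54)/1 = 1/6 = 0.17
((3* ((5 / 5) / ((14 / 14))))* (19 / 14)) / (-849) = -19 / 3962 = -0.00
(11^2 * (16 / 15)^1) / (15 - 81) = -88 / 45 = -1.96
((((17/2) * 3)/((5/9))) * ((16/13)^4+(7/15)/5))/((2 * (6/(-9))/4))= -2347843293/7140250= -328.82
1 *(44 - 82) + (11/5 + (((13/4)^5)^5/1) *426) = 7515076665833058981281075358197/2814749767106560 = 2669891566793956.98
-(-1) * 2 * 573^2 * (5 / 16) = 1641645 / 8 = 205205.62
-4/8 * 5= -5/2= -2.50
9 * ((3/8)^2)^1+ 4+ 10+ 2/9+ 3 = 10649/576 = 18.49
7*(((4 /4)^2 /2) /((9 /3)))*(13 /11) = 91 /66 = 1.38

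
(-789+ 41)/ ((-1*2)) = 374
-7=-7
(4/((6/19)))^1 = 38/3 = 12.67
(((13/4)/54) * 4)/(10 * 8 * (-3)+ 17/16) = -104/103221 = -0.00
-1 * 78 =-78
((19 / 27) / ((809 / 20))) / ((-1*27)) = -0.00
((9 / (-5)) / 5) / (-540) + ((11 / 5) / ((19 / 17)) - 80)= -2223881 / 28500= -78.03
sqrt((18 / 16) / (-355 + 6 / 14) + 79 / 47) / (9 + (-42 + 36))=sqrt(91320425801) / 699924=0.43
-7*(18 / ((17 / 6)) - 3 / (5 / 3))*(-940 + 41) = 2435391 / 85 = 28651.66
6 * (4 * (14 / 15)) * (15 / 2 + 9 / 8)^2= 33327 / 20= 1666.35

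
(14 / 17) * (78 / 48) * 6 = 273 / 34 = 8.03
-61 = -61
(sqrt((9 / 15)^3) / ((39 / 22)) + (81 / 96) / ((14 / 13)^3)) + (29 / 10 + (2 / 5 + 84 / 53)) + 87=22 *sqrt(15) / 325 + 2153800431 / 23269120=92.82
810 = 810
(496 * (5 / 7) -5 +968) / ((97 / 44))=405724 / 679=597.53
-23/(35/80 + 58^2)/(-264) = 46/1776423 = 0.00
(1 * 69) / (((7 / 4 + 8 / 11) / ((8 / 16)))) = 1518 / 109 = 13.93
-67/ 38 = -1.76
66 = 66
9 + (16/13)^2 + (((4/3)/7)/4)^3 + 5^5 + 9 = 4921508572/1565109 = 3144.51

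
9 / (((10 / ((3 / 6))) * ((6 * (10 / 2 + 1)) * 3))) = 1 / 240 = 0.00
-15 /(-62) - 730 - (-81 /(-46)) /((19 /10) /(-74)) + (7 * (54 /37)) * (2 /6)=-659401381 /1002478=-657.77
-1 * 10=-10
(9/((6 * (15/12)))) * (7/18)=7/15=0.47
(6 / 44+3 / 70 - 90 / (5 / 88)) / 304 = -609771 / 117040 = -5.21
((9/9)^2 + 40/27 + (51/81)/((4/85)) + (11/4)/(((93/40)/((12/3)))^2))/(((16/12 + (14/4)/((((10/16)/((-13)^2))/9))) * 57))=461295/9332832224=0.00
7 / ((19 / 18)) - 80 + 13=-1147 / 19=-60.37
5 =5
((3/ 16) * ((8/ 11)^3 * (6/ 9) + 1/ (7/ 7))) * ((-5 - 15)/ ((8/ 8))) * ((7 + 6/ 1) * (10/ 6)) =-102.09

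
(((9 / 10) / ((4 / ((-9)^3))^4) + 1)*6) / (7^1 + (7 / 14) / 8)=7625597492667 / 9040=843539545.65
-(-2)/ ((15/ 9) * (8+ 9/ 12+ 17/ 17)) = 8/ 65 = 0.12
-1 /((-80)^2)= -1 /6400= -0.00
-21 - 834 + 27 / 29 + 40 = -23608 / 29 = -814.07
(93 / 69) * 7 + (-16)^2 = 6105 / 23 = 265.43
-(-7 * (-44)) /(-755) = 308 /755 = 0.41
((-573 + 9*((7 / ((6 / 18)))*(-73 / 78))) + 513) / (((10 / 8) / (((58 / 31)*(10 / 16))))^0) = -236.88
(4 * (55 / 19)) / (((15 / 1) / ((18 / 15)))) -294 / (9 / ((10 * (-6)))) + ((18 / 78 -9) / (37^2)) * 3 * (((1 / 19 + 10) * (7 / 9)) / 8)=13261343129 / 6762860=1960.91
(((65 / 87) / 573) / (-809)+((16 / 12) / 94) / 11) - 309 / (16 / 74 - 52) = 238433276129315 / 39949232860548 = 5.97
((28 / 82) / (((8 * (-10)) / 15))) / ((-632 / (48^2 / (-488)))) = -189 / 395158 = -0.00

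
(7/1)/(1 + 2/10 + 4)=35/26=1.35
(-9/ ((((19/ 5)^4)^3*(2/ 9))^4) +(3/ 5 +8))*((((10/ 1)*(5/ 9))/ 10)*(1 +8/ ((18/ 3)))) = 115573781670089408639107161561852025266105213617290850047853025781/ 10367083405622637984238849037927123756158230164197118576195528112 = 11.15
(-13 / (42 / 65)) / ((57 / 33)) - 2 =-10891 / 798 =-13.65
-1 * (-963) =963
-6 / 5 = -1.20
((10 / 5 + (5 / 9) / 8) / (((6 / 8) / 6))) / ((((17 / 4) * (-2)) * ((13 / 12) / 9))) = -3576 / 221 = -16.18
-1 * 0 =0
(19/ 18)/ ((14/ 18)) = 19/ 14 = 1.36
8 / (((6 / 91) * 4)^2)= 8281 / 72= 115.01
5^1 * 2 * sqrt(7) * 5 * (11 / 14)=275 * sqrt(7) / 7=103.94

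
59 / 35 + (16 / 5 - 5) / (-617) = 36466 / 21595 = 1.69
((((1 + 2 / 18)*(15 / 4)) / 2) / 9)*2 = 25 / 54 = 0.46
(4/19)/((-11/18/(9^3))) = -52488/209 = -251.14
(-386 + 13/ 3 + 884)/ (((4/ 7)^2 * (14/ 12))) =1318.62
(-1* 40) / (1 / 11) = -440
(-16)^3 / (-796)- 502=-98874 / 199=-496.85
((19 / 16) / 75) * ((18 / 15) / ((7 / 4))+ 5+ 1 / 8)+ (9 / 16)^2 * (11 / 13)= 3142613 / 8736000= 0.36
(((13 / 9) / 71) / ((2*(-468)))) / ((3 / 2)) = -1 / 69012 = -0.00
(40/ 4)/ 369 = 0.03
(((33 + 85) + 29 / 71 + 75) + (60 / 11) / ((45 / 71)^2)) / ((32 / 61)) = 83202719 / 210870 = 394.57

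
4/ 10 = 2/ 5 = 0.40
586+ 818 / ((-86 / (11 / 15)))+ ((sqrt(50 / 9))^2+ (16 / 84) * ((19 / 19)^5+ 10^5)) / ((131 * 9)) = 9504846319 / 15969555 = 595.19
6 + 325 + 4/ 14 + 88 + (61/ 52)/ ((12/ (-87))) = 598097/ 1456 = 410.78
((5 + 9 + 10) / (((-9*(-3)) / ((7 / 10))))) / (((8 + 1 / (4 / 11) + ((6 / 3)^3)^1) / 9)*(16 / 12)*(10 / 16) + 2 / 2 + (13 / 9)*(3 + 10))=224 / 7745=0.03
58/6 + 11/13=10.51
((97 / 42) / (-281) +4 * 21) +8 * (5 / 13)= 13358603 / 153426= 87.07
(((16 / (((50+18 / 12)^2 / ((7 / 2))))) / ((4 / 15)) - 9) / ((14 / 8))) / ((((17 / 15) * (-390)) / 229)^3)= 1136542727949 / 1603168998886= 0.71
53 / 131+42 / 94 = 5242 / 6157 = 0.85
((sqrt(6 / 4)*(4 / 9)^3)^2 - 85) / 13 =-15055447 / 2302911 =-6.54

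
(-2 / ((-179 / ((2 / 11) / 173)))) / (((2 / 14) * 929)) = 28 / 316451773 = 0.00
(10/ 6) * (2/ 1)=10/ 3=3.33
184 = 184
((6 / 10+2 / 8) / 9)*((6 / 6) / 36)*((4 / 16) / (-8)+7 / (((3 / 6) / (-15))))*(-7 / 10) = 799799 / 2073600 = 0.39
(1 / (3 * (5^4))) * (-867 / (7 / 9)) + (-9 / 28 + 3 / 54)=-135511 / 157500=-0.86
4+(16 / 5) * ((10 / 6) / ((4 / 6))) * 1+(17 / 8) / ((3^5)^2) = 12.00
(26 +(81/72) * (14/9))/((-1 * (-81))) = 37/108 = 0.34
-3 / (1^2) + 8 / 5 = -1.40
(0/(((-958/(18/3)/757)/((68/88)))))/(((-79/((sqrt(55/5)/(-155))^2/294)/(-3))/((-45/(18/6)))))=0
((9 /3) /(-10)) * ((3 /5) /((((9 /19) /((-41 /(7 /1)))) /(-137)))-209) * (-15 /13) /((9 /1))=42389 /1365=31.05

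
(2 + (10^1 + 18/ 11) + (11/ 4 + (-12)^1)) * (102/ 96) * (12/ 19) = 9843/ 3344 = 2.94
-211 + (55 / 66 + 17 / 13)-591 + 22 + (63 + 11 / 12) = -37125 / 52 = -713.94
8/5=1.60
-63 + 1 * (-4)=-67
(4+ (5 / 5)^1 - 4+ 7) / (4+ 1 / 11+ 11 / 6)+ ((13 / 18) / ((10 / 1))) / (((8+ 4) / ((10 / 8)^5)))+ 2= 582678955 / 172965888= 3.37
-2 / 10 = -1 / 5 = -0.20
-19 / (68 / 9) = -171 / 68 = -2.51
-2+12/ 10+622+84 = 3526/ 5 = 705.20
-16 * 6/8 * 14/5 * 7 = -1176/5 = -235.20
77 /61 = 1.26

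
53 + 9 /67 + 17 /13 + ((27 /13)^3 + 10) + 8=11982154 /147199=81.40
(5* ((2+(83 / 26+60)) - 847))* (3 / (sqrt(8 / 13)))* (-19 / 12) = 1931065* sqrt(26) / 416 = 23669.56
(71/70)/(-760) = -71/53200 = -0.00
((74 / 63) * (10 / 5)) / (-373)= -148 / 23499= -0.01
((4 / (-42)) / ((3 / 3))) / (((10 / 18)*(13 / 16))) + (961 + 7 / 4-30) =1697221 / 1820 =932.54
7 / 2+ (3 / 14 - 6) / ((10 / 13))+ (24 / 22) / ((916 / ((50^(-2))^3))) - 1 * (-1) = -832450781249979 / 275515625000000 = -3.02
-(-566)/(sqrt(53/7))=566 * sqrt(371)/53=205.70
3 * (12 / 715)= 36 / 715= 0.05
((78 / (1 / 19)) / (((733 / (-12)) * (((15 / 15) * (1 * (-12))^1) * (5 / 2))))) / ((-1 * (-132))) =247 / 40315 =0.01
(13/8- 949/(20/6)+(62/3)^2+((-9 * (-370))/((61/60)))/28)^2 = 1609873665879361/23629838400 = 68128.85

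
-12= -12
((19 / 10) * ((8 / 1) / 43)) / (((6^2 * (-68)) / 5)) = -19 / 26316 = -0.00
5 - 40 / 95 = 87 / 19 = 4.58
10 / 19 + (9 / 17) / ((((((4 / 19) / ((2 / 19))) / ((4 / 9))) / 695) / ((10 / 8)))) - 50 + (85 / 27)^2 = 29500735 / 470934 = 62.64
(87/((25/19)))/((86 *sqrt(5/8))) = 1653 *sqrt(10)/5375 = 0.97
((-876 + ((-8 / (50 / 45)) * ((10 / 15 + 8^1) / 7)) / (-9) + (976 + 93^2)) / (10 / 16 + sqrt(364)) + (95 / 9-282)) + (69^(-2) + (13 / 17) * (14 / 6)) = -1251199402091 / 4394798163 + 117599872 * sqrt(91) / 2443455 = 174.42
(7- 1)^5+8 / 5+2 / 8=155557 / 20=7777.85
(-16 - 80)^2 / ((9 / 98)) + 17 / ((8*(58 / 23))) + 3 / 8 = 46563893 / 464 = 100353.22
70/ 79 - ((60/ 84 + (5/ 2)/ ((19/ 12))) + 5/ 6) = -141245/ 63042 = -2.24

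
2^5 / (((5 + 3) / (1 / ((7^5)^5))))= 4 / 1341068619663964900807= 0.00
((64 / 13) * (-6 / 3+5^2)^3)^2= 606355001344 / 169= 3587899416.24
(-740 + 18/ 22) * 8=-65048/ 11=-5913.45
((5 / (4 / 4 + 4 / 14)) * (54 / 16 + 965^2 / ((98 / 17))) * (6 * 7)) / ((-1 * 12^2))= -316623115 / 1728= -183230.97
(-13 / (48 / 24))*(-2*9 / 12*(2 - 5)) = -117 / 4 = -29.25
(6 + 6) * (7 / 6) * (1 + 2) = 42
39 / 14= 2.79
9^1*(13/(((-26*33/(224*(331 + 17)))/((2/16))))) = -14616/11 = -1328.73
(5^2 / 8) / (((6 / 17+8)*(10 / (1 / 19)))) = 85 / 43168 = 0.00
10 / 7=1.43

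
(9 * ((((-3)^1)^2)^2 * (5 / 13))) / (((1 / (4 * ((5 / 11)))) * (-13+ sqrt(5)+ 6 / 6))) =-874800 / 19877- 72900 * sqrt(5) / 19877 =-52.21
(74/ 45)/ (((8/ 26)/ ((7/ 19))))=3367/ 1710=1.97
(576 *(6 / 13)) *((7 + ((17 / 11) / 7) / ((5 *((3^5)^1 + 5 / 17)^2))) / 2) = 1244754314091 / 1337781445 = 930.46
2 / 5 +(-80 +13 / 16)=-78.79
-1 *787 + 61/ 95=-74704/ 95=-786.36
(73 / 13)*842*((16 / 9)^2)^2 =4028235776 / 85293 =47228.21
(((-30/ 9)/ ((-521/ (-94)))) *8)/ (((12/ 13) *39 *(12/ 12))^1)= -1880/ 14067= -0.13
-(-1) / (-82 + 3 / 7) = -7 / 571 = -0.01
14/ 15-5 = -61/ 15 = -4.07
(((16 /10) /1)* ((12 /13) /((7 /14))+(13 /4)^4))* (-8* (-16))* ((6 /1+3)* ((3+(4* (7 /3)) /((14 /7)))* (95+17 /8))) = 20235529881 /130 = 155657922.16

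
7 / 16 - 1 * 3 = -41 / 16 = -2.56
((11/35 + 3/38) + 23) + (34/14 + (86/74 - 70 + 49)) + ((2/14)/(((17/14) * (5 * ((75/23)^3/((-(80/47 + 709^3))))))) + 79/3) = -4011209948879383679/16587614531250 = -241819.58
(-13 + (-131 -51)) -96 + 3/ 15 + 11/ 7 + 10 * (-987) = -355573/ 35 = -10159.23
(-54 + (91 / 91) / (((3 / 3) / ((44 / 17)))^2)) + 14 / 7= -13092 / 289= -45.30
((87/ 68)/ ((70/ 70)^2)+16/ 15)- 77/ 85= 1469/ 1020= 1.44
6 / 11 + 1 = 17 / 11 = 1.55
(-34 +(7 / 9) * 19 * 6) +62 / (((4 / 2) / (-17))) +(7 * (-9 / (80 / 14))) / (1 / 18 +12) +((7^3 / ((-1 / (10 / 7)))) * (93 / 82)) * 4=-205610281 / 76260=-2696.17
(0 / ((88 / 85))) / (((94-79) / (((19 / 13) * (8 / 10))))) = 0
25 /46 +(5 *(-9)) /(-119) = 5045 /5474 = 0.92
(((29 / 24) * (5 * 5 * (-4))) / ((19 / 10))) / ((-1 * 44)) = 3625 / 2508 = 1.45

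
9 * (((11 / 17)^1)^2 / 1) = 1089 / 289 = 3.77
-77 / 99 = -7 / 9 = -0.78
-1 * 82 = -82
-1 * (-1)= 1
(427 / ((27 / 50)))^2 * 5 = 3126354.60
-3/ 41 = -0.07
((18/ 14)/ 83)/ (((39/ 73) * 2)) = 219/ 15106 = 0.01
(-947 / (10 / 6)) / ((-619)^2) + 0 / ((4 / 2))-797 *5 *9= -68710349166 / 1915805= -35865.00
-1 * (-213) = 213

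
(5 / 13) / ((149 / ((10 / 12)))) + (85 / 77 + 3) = 3674477 / 894894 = 4.11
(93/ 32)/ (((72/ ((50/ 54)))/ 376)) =36425/ 2592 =14.05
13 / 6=2.17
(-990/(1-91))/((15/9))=33/5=6.60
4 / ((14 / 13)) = 26 / 7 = 3.71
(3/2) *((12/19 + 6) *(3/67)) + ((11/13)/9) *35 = 556444/148941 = 3.74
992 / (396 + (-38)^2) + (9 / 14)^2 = 21467 / 22540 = 0.95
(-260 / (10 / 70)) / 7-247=-507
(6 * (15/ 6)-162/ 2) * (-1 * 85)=5610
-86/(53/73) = -6278/53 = -118.45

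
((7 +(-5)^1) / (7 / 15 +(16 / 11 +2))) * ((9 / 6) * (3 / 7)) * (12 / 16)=4455 / 18116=0.25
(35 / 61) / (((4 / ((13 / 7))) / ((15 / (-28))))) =-975 / 6832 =-0.14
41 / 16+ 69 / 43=2867 / 688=4.17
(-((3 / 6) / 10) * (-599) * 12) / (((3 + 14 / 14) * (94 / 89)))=159933 / 1880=85.07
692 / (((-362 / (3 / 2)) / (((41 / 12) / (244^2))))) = -7093 / 43104064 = -0.00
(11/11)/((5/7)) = 7/5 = 1.40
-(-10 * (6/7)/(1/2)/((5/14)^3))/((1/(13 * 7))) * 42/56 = 642096/25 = 25683.84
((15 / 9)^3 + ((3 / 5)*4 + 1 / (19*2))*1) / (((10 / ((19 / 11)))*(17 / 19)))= 1.36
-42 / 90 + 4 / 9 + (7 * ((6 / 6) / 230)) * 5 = 269 / 2070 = 0.13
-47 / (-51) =0.92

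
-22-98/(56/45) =-403/4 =-100.75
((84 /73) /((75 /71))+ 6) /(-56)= -6469 /51100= -0.13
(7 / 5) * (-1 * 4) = -28 / 5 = -5.60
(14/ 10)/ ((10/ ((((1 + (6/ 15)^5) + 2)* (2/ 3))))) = 0.28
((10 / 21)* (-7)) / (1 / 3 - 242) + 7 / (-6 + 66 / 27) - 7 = -41551 / 4640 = -8.95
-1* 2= -2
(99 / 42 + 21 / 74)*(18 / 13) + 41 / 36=4.80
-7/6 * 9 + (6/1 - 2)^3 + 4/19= 2041/38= 53.71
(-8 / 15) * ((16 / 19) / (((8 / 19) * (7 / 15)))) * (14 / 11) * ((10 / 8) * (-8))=320 / 11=29.09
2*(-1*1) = -2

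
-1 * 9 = -9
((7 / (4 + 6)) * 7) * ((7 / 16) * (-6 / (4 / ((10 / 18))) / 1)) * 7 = -2401 / 192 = -12.51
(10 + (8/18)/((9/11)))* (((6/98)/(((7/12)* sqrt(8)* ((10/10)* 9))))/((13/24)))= 976* sqrt(2)/17199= 0.08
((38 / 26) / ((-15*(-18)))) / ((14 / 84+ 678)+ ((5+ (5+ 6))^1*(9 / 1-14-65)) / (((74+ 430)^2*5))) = 399 / 49987600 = 0.00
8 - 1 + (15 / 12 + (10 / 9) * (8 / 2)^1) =12.69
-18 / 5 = -3.60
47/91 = 0.52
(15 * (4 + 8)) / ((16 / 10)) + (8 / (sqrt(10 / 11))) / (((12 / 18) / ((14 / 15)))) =28 * sqrt(110) / 25 + 225 / 2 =124.25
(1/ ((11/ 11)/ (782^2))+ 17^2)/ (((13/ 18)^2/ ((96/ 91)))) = 19029831552/ 15379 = 1237390.70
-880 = -880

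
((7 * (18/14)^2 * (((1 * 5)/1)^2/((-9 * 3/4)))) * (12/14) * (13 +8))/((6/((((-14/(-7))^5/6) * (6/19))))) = -28800/133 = -216.54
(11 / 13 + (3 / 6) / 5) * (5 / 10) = 123 / 260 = 0.47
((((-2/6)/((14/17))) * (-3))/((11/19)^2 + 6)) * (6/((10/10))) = 18411/16009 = 1.15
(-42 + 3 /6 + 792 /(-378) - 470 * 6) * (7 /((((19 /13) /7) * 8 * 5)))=-10944661 /4560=-2400.14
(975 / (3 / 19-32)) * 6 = -22230 / 121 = -183.72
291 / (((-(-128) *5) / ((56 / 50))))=0.51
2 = 2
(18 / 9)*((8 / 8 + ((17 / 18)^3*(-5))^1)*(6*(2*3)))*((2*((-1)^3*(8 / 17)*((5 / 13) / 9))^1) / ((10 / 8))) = 92224 / 12393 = 7.44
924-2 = 922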